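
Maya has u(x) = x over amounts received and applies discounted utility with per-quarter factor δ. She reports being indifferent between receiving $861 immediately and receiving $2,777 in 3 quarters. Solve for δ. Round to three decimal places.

The payoff in 3 quarters is discounted by δ^3, so u(861) = δ^3·u(2777) and δ^3 = u(861)/u(2777).
With u(x) = x: δ^3 = 861/2777 = 0.31005.
Hence δ = (0.31005)^(1/3) = 0.67682.

δ ≈ 0.677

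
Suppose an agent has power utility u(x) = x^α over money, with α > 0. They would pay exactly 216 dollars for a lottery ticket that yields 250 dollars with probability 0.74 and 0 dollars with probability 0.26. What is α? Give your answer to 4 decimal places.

EU(lottery) = 0.74·250^α + 0.26·0 = 0.74·250^α.
Equating: 216^α = 0.74·250^α, i.e. 0.8640^α = 0.74.
Taking logs: α·ln(216/250) = ln(0.74), so α = -0.3011051 / -0.1461825 ≈ 2.0598.

α ≈ 2.0598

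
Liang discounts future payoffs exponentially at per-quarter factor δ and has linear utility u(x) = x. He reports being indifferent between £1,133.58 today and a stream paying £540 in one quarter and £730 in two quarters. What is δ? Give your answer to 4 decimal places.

Present value of the stream is 540·δ + 730·δ². Indifference gives 540δ + 730δ² = 1133.58.
Rearranged: 730δ² + 540δ − 1133.58 = 0.
δ = (−540 + √(540² + 4·730·1133.58)) / (2·730) = (−540 + √3601653.60) / 1460 ≈ 0.9300.

δ ≈ 0.9300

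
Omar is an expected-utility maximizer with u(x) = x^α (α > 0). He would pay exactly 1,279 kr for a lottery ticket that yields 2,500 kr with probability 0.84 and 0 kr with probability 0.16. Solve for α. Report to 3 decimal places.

α ≈ 0.260

Since u(0) = 0, the lottery's EU is 0.84·2500^α.
Indifference: 1279^α = 0.84·2500^α, so (1279/2500)^α = 0.84.
Taking logs: α·ln(1279/2500) = ln(0.84), so α = -0.174353 / -0.670212 ≈ 0.260.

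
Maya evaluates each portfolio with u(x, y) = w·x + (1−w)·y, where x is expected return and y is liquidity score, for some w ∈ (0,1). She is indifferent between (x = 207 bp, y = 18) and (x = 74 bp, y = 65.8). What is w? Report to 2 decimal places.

Indifference: w·207 + (1−w)·18 = w·74 + (1−w)·65.8.
Collecting terms: w·133 = (1−w)·47.8.
The marginal rate of substitution is 47.8/133, so w = 47.8/(133+47.8) = 0.26.

w = 0.26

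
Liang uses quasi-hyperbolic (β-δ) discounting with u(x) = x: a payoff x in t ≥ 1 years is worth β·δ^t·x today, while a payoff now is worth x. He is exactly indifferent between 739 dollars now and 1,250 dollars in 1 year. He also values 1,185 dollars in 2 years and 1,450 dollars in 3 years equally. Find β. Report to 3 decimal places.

β ≈ 0.723

From the later pair, β·δ^2·1185 = β·δ^3·1450; dividing through, δ = 1185/1450 = 0.81724.
The first indifference: 739 = β·δ·1250, so β = 739/(δ·1250) = 739/(0.81724·1250) ≈ 0.723.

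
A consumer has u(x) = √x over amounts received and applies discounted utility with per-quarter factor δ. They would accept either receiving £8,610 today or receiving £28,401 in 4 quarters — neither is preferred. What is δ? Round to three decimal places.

δ ≈ 0.861

Equating discounted utilities: u(8610) = δ^4·u(28401) ⇒ δ^4 = u(8610)/u(28401).
Since u(x) = √x, δ^4 = √(8610/28401) = 0.55060.
Taking the 4th root: δ = 0.55060^(1/4) ≈ 0.861.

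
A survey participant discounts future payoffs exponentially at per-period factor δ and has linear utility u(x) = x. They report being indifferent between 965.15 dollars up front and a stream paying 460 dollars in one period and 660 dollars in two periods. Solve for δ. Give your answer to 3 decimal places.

Present value of the stream is 460·δ + 660·δ². Indifference gives 460δ + 660δ² = 965.15.
That is, 660δ² + 460δ − 965.15 = 0, a quadratic in δ.
The positive root is δ = [−460 + √(460² + 4·660·965.15)] / (2·660) = (−460 + 1661.203)/1320 ≈ 0.910.

δ ≈ 0.910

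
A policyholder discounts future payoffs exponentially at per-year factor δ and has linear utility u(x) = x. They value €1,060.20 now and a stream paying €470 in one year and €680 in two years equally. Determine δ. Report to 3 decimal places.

δ ≈ 0.950

Equating present values: 1060.20 = 470δ + 680δ².
So 680δ² + 470δ − 1060.20 = 0.
By the quadratic formula (taking the positive root), δ = (−470 + √3104644.00) / 1360 ≈ 0.950.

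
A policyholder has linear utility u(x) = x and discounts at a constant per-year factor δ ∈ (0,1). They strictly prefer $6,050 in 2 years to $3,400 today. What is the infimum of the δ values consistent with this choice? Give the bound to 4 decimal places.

δ > 0.7497

Comparing present values: 3400 < δ^2·6050.
Dividing by 6050: δ^2 > 0.56198. Both sides are positive, so the square root keeps the direction.
δ > 0.56198^(1/2) = 0.7497.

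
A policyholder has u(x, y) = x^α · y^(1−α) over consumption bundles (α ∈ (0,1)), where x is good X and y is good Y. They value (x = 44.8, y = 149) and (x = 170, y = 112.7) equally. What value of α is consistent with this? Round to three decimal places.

α ≈ 0.173

Indifference: 44.8^α · 149^(1−α) = 170^α · 112.7^(1−α).
Rearrange to (44.8/170)^α = (112.7/149)^(1−α) and take logs: α·-1.333590 = (1−α)·-0.279217.
Thus α·(-1.612807) = -0.279217, so α = -0.279217/-1.612807 ≈ 0.173.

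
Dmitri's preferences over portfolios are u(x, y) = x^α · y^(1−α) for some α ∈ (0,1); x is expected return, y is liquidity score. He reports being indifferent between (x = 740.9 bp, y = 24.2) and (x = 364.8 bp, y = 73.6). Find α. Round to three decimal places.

The Cobb–Douglas utilities coincide, so 740.9^α·24.2^(1−α) = 364.8^α·73.6^(1−α).
Rearrange to (740.9/364.8)^α = (73.6/24.2)^(1−α) and take logs: α·0.708516 = (1−α)·1.112292.
So α/(1−α) = (1.112292)/(0.708516) = 1.569890, and α = 1.569890/2.569890 ≈ 0.611.

α ≈ 0.611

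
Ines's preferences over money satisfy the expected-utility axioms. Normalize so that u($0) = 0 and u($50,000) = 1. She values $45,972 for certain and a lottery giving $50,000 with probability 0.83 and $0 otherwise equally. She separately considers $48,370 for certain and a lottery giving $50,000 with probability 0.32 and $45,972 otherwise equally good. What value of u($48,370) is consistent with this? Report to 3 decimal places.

From the first indifference, u($45,972) = 0.83·u($50,000) + 0.17·u($0) = 0.83·1 + 0.17·0 = 0.83.
Then u($48,370) = 0.32·u($50,000) + 0.68·u($45,972) = 0.32·1.00 + 0.68·0.83 = 0.8844.

0.884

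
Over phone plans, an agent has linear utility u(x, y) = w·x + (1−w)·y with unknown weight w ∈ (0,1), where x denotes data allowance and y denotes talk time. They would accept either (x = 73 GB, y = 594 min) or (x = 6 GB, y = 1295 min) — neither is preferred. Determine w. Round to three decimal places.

w = 0.913

Indifference: w·73 + (1−w)·594 = w·6 + (1−w)·1295.
Rearranging, 67·w − 701·(1−w) = 0.
Hence w = 701/(67+701) = 701/768 = 0.913.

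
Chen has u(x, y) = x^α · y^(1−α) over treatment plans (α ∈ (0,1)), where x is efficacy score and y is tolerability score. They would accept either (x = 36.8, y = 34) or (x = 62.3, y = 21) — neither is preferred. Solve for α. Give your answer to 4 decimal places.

α ≈ 0.4779

Indifference: 36.8^α · 34^(1−α) = 62.3^α · 21^(1−α).
Rearrange to (36.8/62.3)^α = (21/34)^(1−α) and take logs: α·-0.5264636 = (1−α)·-0.4818381.
So α/(1−α) = (-0.4818381)/(-0.5264636) = 0.9152354, and α = 0.9152354/1.9152354 ≈ 0.4779.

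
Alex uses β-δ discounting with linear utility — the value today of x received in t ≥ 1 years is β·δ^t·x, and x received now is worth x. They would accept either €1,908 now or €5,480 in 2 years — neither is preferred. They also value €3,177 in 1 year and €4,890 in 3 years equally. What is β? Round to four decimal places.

From the later pair, β·δ^1·3177 = β·δ^3·4890; dividing through, δ^2 = 3177/4890 = 0.64969, so δ = 0.80604.
Now use the now-vs-future pair: 1908 = β·δ^2·5480 gives β = 1908/(0.64969·5480) ≈ 0.5359.

β ≈ 0.5359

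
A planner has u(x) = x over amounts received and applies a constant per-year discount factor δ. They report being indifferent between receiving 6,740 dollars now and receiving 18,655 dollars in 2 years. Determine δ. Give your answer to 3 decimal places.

δ ≈ 0.601

Equating discounted utilities: u(6740) = δ^2·u(18655) ⇒ δ^2 = u(6740)/u(18655).
With u(x) = x: δ^2 = 6740/18655 = 0.36130.
Taking the square root: δ = 0.36130^(1/2) ≈ 0.601.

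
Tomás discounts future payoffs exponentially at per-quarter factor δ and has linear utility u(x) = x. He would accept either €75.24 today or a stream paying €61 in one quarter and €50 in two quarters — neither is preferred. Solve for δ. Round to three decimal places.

δ ≈ 0.760

The stream is worth 61δ + 50δ² today, so 61δ + 50δ² = 75.24.
Rearranged: 50δ² + 61δ − 75.24 = 0.
The positive root is δ = [−61 + √(61² + 4·50·75.24)] / (2·50) = (−61 + 137.000)/100 ≈ 0.760.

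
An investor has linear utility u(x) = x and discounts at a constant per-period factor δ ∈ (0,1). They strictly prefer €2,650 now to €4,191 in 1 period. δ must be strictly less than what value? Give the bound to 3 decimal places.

δ < 0.632

The preference means 2650 > δ·4191.
So δ < 2650/4191 = 0.63231.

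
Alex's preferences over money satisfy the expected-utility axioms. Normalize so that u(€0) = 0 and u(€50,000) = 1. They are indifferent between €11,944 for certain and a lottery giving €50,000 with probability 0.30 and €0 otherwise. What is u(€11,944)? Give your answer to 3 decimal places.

0.300

By the standard-gamble method, u(€11,944) is just the indifference probability on the best outcome: 0.30.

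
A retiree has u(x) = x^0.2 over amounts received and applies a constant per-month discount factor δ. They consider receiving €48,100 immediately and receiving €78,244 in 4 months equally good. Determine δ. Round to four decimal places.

δ ≈ 0.9760

Equating discounted utilities: u(48100) = δ^4·u(78244) ⇒ δ^4 = u(48100)/u(78244).
Since u(x) = x^0.2, δ^4 = (48100/78244)^0.2 = 0.61474^0.2 = 0.90727.
So δ = 0.90727^(1/4) ≈ 0.9760.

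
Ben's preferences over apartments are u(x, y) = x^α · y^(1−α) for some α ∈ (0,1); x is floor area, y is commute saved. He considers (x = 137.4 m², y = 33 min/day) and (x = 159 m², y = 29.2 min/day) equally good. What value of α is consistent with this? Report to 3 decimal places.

α ≈ 0.456

The Cobb–Douglas utilities coincide, so 137.4^α·33^(1−α) = 159^α·29.2^(1−α).
Rearrange to (137.4/159)^α = (29.2/33)^(1−α) and take logs: α·-0.146008 = (1−α)·-0.122339.
Thus α·(-0.268347) = -0.122339, so α = -0.122339/-0.268347 ≈ 0.456.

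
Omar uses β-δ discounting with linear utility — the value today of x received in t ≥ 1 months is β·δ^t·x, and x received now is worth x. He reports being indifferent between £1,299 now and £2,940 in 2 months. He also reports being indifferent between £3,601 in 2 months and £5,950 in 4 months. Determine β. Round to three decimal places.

β ≈ 0.730

The second indifference involves only future payoffs, so β cancels: β·δ^2·3601 = β·δ^4·5950, giving δ^2 = 3601/5950 = 0.60521, so δ = 0.77795.
Substituting δ into 1299 = β·δ^2·2940: β = 1299/(1779.318) ≈ 0.730.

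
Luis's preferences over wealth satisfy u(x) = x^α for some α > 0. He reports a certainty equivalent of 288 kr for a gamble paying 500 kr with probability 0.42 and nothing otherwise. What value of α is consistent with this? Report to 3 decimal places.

The lottery's expected utility is 0.42·u(500) + 0.58·u(0) = 0.42·500^α (since u(0) = 0 for α > 0).
Equating: 288^α = 0.42·500^α, i.e. 0.5760^α = 0.42.
Take logs: α = ln 0.42 / ln(288/500) ≈ 1.57256.

α ≈ 1.573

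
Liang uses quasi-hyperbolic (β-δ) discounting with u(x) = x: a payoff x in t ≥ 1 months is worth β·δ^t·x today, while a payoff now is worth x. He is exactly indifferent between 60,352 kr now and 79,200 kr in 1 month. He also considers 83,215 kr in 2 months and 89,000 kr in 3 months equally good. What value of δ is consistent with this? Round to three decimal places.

δ ≈ 0.935

From the later pair, β·δ^2·83215 = β·δ^3·89000; dividing through, δ = 83215/89000 = 0.93500.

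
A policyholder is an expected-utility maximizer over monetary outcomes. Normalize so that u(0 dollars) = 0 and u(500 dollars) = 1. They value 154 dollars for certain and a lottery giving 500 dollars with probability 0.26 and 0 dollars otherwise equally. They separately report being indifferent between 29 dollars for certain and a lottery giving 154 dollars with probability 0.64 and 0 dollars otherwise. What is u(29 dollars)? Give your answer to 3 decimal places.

0.166

From the first indifference, u(154 dollars) = 0.26·u(500 dollars) + 0.74·u(0 dollars) = 0.26·1 + 0.74·0 = 0.26.
Chaining: u(29 dollars) = 0.64·0.26 + 0.36·0.00 = 0.1664.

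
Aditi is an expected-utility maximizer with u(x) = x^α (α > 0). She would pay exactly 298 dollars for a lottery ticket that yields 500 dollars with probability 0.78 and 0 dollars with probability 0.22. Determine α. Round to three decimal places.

α ≈ 0.480

Since u(0) = 0, the lottery's EU is 0.78·500^α.
Equating: 298^α = 0.78·500^α, i.e. 0.5960^α = 0.78.
α = ln(0.78) / ln(298/500) = -0.248461/-0.517515 ≈ 0.480.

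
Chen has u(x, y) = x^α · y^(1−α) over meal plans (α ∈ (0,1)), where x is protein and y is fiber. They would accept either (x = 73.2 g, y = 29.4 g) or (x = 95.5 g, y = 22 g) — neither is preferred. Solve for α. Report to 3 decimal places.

Indifference: 73.2^α · 29.4^(1−α) = 95.5^α · 22^(1−α).
Rearrange to (73.2/95.5)^α = (22/29.4)^(1−α) and take logs: α·-0.265931 = (1−α)·-0.289952.
So α/(1−α) = (-0.289952)/(-0.265931) = 1.090328, and α = 1.090328/2.090328 ≈ 0.522.

α ≈ 0.522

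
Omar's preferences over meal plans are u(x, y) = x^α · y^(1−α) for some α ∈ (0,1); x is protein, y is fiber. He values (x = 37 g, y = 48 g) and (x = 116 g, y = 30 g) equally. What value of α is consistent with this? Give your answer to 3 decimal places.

α ≈ 0.291

The Cobb–Douglas utilities coincide, so 37^α·48^(1−α) = 116^α·30^(1−α).
Taking logs: α·ln 37 + (1−α)·ln 48 = α·ln 116 + (1−α)·ln 30, i.e. α·-1.142672 = (1−α)·-0.470004.
With A = -1.142672 and B = -0.470004: α·A = (1−α)·B, so α = B/(A+B) = -0.470004/-1.612676 ≈ 0.291.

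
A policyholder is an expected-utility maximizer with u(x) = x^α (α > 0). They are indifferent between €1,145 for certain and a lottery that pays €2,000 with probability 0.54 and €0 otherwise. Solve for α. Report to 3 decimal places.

EU(lottery) = 0.54·2000^α + 0.46·0 = 0.54·2000^α.
Equating: 1145^α = 0.54·2000^α, i.e. 0.5725^α = 0.54.
Taking logs: α·ln(1145/2000) = ln(0.54), so α = -0.616186 / -0.557743 ≈ 1.105.

α ≈ 1.105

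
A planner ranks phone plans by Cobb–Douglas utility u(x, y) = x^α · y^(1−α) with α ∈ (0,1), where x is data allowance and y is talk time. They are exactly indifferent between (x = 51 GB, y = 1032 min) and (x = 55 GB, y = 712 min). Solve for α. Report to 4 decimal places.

Set the two utilities equal: 51^α·1032^(1−α) = 55^α·712^(1−α).
Rearrange to (51/55)^α = (712/1032)^(1−α) and take logs: α·-0.0755076 = (1−α)·-0.3711760.
With A = -0.0755076 and B = -0.3711760: α·A = (1−α)·B, so α = B/(A+B) = -0.3711760/-0.4466836 ≈ 0.8310.

α ≈ 0.8310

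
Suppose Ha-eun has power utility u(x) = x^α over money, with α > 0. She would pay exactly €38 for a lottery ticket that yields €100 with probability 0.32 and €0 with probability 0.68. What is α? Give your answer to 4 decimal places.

The lottery's expected utility is 0.32·u(100) + 0.68·u(0) = 0.32·100^α (since u(0) = 0 for α > 0).
Equating: 38^α = 0.32·100^α, i.e. 0.3800^α = 0.32.
α = ln(0.32) / ln(38/100) = -1.1394343/-0.9675840 ≈ 1.1776.

α ≈ 1.1776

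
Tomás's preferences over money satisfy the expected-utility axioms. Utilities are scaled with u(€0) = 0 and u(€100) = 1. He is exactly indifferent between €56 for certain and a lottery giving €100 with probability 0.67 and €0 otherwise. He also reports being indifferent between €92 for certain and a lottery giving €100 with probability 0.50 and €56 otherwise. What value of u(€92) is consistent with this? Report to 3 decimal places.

0.835

The first gamble pins u(€56): it must equal 0.67·1 + 0.33·0 = 0.67.
Chaining: u(€92) = 0.50·1.00 + 0.50·0.67 = 0.8350.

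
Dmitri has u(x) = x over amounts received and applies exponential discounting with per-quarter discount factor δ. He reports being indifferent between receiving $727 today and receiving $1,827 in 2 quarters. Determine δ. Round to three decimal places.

δ ≈ 0.631

Indifference means u(727) = δ^2 · u(1827), so δ^2 = u(727)/u(1827).
With u(x) = x: δ^2 = 727/1827 = 0.39792.
Hence δ = (0.39792)^(1/2) = 0.63081.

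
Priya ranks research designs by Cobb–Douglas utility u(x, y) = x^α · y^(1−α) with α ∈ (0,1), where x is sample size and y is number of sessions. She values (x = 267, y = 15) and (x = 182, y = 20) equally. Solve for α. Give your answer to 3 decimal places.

α ≈ 0.429

Set the two utilities equal: 267^α·15^(1−α) = 182^α·20^(1−α).
Rearrange to (267/182)^α = (20/15)^(1−α) and take logs: α·0.383242 = (1−α)·0.287682.
Thus α·(0.670924) = 0.287682, so α = 0.287682/0.670924 ≈ 0.429.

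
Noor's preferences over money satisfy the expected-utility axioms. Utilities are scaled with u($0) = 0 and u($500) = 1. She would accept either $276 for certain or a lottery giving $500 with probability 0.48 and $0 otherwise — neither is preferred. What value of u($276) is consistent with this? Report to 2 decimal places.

The indifference gives u($276) = 0.48·u($500) + 0.52·u($0) = 0.48·1 + 0.52·0 = 0.48.

0.48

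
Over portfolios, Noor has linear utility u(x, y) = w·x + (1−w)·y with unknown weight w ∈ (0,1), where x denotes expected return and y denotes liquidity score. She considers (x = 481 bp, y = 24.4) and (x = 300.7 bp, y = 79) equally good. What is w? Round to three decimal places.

Indifference: w·481 + (1−w)·24.4 = w·300.7 + (1−w)·79.
w·(481−300.7) = (1−w)·(79−24.4), i.e. w·180.3 = (1−w)·54.6.
Hence w = 54.6/(180.3+54.6) = 54.6/234.9 = 0.232.

w = 0.232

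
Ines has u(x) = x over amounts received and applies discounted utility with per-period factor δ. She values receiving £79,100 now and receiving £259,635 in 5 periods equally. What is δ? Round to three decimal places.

Indifference means u(79100) = δ^5 · u(259635), so δ^5 = u(79100)/u(259635).
With u(x) = x: δ^5 = 79100/259635 = 0.30466.
So δ = 0.30466^(1/5) ≈ 0.788.

δ ≈ 0.788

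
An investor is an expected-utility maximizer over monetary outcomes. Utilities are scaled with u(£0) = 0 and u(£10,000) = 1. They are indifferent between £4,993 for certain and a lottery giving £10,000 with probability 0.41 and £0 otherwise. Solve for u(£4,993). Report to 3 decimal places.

0.410

By the standard-gamble method, u(£4,993) is just the indifference probability on the best outcome: 0.41.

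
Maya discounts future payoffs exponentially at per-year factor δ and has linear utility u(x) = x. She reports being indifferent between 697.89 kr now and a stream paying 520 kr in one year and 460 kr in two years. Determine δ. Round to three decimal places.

The stream is worth 520δ + 460δ² today, so 520δ + 460δ² = 697.89.
So 460δ² + 520δ − 697.89 = 0.
The positive root is δ = [−520 + √(520² + 4·460·697.89)] / (2·460) = (−520 + 1246.803)/920 ≈ 0.790.

δ ≈ 0.790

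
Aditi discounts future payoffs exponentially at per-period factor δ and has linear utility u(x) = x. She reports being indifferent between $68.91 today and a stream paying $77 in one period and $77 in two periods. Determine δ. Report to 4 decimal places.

δ ≈ 0.5700

The stream is worth 77δ + 77δ² today, so 77δ + 77δ² = 68.91.
So 77δ² + 77δ − 68.91 = 0.
By the quadratic formula (taking the positive root), δ = (−77 + √27153.28) / 154 ≈ 0.5700.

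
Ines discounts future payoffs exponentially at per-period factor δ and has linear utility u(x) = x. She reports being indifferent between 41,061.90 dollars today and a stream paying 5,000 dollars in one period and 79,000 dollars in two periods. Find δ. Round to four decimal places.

Equating present values: 41061.90 = 5000δ + 79000δ².
Rearranged: 79000δ² + 5000δ − 41061.90 = 0.
By the quadratic formula (taking the positive root), δ = (−5000 + √13000560400.00) / 158000 ≈ 0.6900.

δ ≈ 0.6900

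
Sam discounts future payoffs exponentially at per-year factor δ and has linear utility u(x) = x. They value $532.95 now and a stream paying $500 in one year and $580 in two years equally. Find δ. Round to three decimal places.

The stream is worth 500δ + 580δ² today, so 500δ + 580δ² = 532.95.
So 580δ² + 500δ − 532.95 = 0.
The positive root is δ = [−500 + √(500² + 4·580·532.95)] / (2·580) = (−500 + 1219.198)/1160 ≈ 0.620.

δ ≈ 0.620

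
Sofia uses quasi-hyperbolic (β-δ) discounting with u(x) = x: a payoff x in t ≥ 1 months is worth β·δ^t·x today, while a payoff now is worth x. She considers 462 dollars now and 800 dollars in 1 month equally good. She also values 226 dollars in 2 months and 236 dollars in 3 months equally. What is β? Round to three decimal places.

β ≈ 0.603

From the later pair, β·δ^2·226 = β·δ^3·236; dividing through, δ = 226/236 = 0.95763.
Substituting δ into 462 = β·δ·800: β = 462/(766.102) ≈ 0.603.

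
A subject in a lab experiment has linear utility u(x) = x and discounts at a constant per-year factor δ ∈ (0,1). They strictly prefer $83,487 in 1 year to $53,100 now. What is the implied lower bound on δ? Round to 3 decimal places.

δ > 0.636

The preference means 53100 < δ·83487.
So δ > 53100/83487 = 0.63603.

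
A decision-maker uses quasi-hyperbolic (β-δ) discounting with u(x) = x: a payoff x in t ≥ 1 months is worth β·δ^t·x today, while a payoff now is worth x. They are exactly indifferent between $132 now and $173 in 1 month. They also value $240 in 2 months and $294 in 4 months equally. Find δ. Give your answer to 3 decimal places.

δ ≈ 0.904

Both payoffs in the second observation are in the future, so β drops out: δ^2·240 = δ^4·294 ⇒ δ^2 = 240/294 = 0.81633, so δ = 0.90351.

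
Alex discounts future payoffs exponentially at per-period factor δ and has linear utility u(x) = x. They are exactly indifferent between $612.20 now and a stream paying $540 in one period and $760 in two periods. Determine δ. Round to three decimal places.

δ ≈ 0.610

The stream is worth 540δ + 760δ² today, so 540δ + 760δ² = 612.20.
Rearranged: 760δ² + 540δ − 612.20 = 0.
By the quadratic formula (taking the positive root), δ = (−540 + √2152688.00) / 1520 ≈ 0.610.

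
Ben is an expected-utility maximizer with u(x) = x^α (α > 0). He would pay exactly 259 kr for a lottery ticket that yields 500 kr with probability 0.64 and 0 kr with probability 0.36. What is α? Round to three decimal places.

α ≈ 0.678

The lottery's expected utility is 0.64·u(500) + 0.36·u(0) = 0.64·500^α (since u(0) = 0 for α > 0).
Equating: 259^α = 0.64·500^α, i.e. 0.5180^α = 0.64.
Take logs: α = ln 0.64 / ln(259/500) ≈ 0.67847.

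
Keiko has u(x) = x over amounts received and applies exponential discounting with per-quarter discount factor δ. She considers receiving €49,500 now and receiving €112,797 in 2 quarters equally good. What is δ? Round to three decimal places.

δ ≈ 0.662

Equating discounted utilities: u(49500) = δ^2·u(112797) ⇒ δ^2 = u(49500)/u(112797).
With u(x) = x: δ^2 = 49500/112797 = 0.43884.
Hence δ = (0.43884)^(1/2) = 0.66245.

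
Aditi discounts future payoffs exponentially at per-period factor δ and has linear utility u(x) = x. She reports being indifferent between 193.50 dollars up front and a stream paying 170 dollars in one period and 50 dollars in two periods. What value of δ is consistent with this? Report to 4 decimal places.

δ ≈ 0.9000

Present value of the stream is 170·δ + 50·δ². Indifference gives 170δ + 50δ² = 193.50.
That is, 50δ² + 170δ − 193.50 = 0, a quadratic in δ.
By the quadratic formula (taking the positive root), δ = (−170 + √67600.00) / 100 ≈ 0.9000.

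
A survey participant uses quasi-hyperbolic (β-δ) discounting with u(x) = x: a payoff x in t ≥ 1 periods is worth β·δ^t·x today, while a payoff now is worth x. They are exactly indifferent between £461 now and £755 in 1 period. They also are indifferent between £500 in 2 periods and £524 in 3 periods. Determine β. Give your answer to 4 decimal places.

The second indifference involves only future payoffs, so β cancels: β·δ^2·500 = β·δ^3·524, giving δ = 500/524 = 0.95420.
The first indifference: 461 = β·δ·755, so β = 461/(δ·755) = 461/(0.95420·755) ≈ 0.6399.

β ≈ 0.6399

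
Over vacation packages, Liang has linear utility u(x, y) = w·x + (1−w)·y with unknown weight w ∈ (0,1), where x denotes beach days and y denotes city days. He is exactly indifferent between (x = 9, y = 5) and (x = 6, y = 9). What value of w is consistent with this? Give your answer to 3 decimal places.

w = 0.571

u(9,5) = u(6,9) means w·9 + (1−w)·5 = w·6 + (1−w)·9.
Collecting terms: w·3 = (1−w)·4.
The marginal rate of substitution is 4/3, so w = 4/(3+4) = 0.571.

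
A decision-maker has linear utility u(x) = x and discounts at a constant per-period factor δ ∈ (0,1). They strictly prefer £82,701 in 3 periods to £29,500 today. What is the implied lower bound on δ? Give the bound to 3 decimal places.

δ > 0.709

Under u(x) = x this choice says 29500 < δ^3·82701.
Dividing by 82701: δ^3 > 0.35671. Both sides are positive, so the cube root keeps the direction.
δ > (29500/82701)^(1/3) ≈ 0.709.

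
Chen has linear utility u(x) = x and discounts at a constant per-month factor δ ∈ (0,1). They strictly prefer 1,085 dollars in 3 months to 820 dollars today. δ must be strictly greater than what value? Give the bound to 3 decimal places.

δ > 0.911

Comparing present values: 820 < δ^3·1085.
So δ^3 > 820/1085 = 0.75576; taking the cube root of both positive sides preserves the inequality.
δ > (820/1085)^(1/3) ≈ 0.911.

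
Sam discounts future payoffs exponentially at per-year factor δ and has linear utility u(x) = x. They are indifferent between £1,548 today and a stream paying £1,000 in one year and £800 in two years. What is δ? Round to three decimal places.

δ ≈ 0.900

Present value of the stream is 1000·δ + 800·δ². Indifference gives 1000δ + 800δ² = 1548.
So 800δ² + 1000δ − 1548 = 0.
The positive root is δ = [−1000 + √(1000² + 4·800·1548)] / (2·800) = (−1000 + 2440.000)/1600 ≈ 0.900.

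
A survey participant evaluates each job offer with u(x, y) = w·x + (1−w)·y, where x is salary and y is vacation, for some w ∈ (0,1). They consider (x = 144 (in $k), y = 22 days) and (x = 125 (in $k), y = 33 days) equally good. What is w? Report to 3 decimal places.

u(144,22) = u(125,33) means w·144 + (1−w)·22 = w·125 + (1−w)·33.
Collecting terms: w·19 = (1−w)·11.
Hence w = 11/(19+11) = 11/30 = 0.367.

w = 0.367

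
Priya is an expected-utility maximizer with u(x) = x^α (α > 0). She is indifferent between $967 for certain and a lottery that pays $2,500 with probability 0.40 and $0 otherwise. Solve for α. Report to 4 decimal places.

α ≈ 0.9647

EU(lottery) = 0.40·2500^α + 0.60·0 = 0.40·2500^α.
Equating: 967^α = 0.40·2500^α, i.e. 0.3868^α = 0.40.
α = ln(0.40) / ln(967/2500) = -0.9162907/-0.9498475 ≈ 0.9647.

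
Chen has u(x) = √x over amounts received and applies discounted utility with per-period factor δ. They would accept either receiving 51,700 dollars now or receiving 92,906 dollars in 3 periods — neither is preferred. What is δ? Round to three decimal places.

Indifference means u(51700) = δ^3 · u(92906), so δ^3 = u(51700)/u(92906).
With u(x) = √x: δ^3 = √51700/√92906 = √(51700/92906) = 0.74597.
Taking the cube root: δ = 0.74597^(1/3) ≈ 0.907.

δ ≈ 0.907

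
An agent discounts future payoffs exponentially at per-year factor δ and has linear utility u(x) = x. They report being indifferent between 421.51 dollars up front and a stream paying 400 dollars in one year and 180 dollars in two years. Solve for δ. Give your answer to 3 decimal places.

The stream is worth 400δ + 180δ² today, so 400δ + 180δ² = 421.51.
Rearranged: 180δ² + 400δ − 421.51 = 0.
δ = (−400 + √(400² + 4·180·421.51)) / (2·180) = (−400 + √463487.20) / 360 ≈ 0.780.

δ ≈ 0.780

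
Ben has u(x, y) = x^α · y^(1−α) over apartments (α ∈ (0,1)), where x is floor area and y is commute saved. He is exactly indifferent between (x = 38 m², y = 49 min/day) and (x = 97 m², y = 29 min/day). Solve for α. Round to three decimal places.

α ≈ 0.359

The Cobb–Douglas utilities coincide, so 38^α·49^(1−α) = 97^α·29^(1−α).
Taking logs: α·ln 38 + (1−α)·ln 49 = α·ln 97 + (1−α)·ln 29, i.e. α·-0.937125 = (1−α)·-0.524524.
Thus α·(-1.461649) = -0.524524, so α = -0.524524/-1.461649 ≈ 0.359.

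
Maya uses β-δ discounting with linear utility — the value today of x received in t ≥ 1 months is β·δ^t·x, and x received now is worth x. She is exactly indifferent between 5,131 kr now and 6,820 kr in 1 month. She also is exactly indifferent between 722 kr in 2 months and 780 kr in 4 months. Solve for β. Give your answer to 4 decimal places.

The second indifference involves only future payoffs, so β cancels: β·δ^2·722 = β·δ^4·780, giving δ^2 = 722/780 = 0.92564, so δ = 0.96210.
The first indifference: 5131 = β·δ·6820, so β = 5131/(δ·6820) = 5131/(0.96210·6820) ≈ 0.7820.

β ≈ 0.7820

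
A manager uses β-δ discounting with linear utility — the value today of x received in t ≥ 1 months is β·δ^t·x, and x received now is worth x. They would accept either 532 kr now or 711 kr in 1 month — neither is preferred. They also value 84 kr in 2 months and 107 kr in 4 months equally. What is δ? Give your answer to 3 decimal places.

δ ≈ 0.886

Both payoffs in the second observation are in the future, so β drops out: δ^2·84 = δ^4·107 ⇒ δ^2 = 84/107 = 0.78505, so δ = 0.88603.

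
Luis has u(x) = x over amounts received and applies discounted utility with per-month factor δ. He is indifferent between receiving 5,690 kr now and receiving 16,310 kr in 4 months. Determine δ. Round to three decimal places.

δ ≈ 0.769

The payoff in 4 months is discounted by δ^4, so u(5690) = δ^4·u(16310) and δ^4 = u(5690)/u(16310).
With u(x) = x: δ^4 = 5690/16310 = 0.34887.
Taking the 4th root: δ = 0.34887^(1/4) ≈ 0.769.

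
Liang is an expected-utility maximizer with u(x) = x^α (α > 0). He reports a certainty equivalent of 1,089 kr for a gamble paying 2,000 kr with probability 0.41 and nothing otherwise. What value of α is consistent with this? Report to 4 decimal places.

α ≈ 1.4667

EU(lottery) = 0.41·2000^α + 0.59·0 = 0.41·2000^α.
Setting u(1089) equal to that: 1089^α = 0.41·2000^α ⇒ (1089/2000)^α = 0.41.
Take logs: α = ln 0.41 / ln(1089/2000) ≈ 1.466716.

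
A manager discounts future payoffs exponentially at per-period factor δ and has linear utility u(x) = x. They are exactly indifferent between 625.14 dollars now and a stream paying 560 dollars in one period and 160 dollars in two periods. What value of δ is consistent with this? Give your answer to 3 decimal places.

δ ≈ 0.890

Present value of the stream is 560·δ + 160·δ². Indifference gives 560δ + 160δ² = 625.14.
So 160δ² + 560δ − 625.14 = 0.
The positive root is δ = [−560 + √(560² + 4·160·625.14)] / (2·160) = (−560 + 844.802)/320 ≈ 0.890.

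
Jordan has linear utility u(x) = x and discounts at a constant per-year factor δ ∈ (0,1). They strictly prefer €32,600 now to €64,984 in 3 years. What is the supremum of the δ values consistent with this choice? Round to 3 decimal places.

Comparing present values: 32600 > δ^3·64984.
Dividing by 64984: δ^3 < 0.50166. Both sides are positive, so the cube root keeps the direction.
δ < (32600/64984)^(1/3) ≈ 0.795.

δ < 0.795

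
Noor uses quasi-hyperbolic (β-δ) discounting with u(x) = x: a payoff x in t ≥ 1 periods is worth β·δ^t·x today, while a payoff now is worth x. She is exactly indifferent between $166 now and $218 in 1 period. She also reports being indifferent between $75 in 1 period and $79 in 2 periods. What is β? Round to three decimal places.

β ≈ 0.802

Both payoffs in the second observation are in the future, so β drops out: δ^1·75 = δ^2·79 ⇒ δ = 75/79 = 0.94937.
The first indifference: 166 = β·δ·218, so β = 166/(δ·218) = 166/(0.94937·218) ≈ 0.802.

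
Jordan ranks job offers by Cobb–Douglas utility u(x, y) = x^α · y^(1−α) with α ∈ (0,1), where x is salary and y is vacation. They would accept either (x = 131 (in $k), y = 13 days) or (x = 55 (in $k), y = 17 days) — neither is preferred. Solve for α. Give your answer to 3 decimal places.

α ≈ 0.236

Indifference: 131^α · 13^(1−α) = 55^α · 17^(1−α).
Rearrange to (131/55)^α = (17/13)^(1−α) and take logs: α·0.867864 = (1−α)·0.268264.
Thus α·(1.136128) = 0.268264, so α = 0.268264/1.136128 ≈ 0.236.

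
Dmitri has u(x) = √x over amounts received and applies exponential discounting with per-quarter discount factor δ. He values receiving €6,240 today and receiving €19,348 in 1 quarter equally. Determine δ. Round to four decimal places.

δ ≈ 0.5679

Indifference means u(6240) = δ · u(19348), so δ = u(6240)/u(19348).
With u(x) = √x: δ = √6240/√19348 = √(6240/19348) = 0.56790.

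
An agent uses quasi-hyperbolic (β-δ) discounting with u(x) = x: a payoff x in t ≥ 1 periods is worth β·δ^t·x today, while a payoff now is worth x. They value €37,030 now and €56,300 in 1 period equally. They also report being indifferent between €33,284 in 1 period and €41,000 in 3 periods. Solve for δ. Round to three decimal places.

δ ≈ 0.901

The second indifference involves only future payoffs, so β cancels: β·δ^1·33284 = β·δ^3·41000, giving δ^2 = 33284/41000 = 0.81180, so δ = 0.90100.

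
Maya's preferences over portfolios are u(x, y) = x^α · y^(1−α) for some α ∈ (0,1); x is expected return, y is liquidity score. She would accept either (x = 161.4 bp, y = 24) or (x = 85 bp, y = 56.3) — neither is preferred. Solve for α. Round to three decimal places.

Indifference: 161.4^α · 24^(1−α) = 85^α · 56.3^(1−α).
Taking logs: α·ln 161.4 + (1−α)·ln 24 = α·ln 85 + (1−α)·ln 56.3, i.e. α·0.641234 = (1−α)·0.852641.
So α/(1−α) = (0.852641)/(0.641234) = 1.329688, and α = 1.329688/2.329688 ≈ 0.571.

α ≈ 0.571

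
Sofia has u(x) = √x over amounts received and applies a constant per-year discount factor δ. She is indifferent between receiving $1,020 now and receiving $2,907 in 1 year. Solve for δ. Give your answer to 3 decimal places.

Indifference means u(1020) = δ · u(2907), so δ = u(1020)/u(2907).
With u(x) = √x: δ = √1020/√2907 = √(1020/2907) = 0.59235.

δ ≈ 0.592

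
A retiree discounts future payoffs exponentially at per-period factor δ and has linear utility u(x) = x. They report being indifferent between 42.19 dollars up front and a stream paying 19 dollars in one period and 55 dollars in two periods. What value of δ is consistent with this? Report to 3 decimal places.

Equating present values: 42.19 = 19δ + 55δ².
Rearranged: 55δ² + 19δ − 42.19 = 0.
δ = (−19 + √(19² + 4·55·42.19)) / (2·55) = (−19 + √9642.80) / 110 ≈ 0.720.

δ ≈ 0.720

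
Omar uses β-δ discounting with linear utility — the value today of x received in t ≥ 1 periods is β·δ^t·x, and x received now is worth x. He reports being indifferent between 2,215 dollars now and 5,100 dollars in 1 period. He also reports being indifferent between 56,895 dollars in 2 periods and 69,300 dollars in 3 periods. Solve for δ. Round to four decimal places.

Both payoffs in the second observation are in the future, so β drops out: δ^2·56895 = δ^3·69300 ⇒ δ = 56895/69300 = 0.82100.

δ ≈ 0.8210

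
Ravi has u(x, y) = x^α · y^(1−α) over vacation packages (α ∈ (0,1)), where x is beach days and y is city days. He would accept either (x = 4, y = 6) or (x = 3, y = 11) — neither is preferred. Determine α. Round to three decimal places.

α ≈ 0.678

Set the two utilities equal: 4^α·6^(1−α) = 3^α·11^(1−α).
Rearrange to (4/3)^α = (11/6)^(1−α) and take logs: α·0.287682 = (1−α)·0.606136.
With A = 0.287682 and B = 0.606136: α·A = (1−α)·B, so α = B/(A+B) = 0.606136/0.893818 ≈ 0.678.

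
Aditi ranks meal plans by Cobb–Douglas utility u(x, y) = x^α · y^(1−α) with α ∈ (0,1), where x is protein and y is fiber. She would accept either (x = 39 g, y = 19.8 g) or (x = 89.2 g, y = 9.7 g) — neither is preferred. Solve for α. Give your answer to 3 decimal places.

The Cobb–Douglas utilities coincide, so 39^α·19.8^(1−α) = 89.2^α·9.7^(1−α).
(39/89.2)^α = (9.7/19.8)^(1−α); take logs: α·ln(39/89.2) = (1−α)·ln(9.7/19.8), i.e. α·-0.827319 = (1−α)·-0.713556.
Thus α·(-1.540875) = -0.713556, so α = -0.713556/-1.540875 ≈ 0.463.

α ≈ 0.463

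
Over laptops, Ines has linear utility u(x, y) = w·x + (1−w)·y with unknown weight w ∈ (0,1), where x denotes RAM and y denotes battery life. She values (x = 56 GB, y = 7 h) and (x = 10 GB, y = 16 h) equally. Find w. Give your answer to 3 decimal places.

w = 0.164

Equating utilities: w·56 + (1−w)·7 = w·10 + (1−w)·16.
Rearranging, 46·w − 9·(1−w) = 0.
So w/(1−w) = 9/46 = 0.1957, giving w = 9/(46+9) = 0.164.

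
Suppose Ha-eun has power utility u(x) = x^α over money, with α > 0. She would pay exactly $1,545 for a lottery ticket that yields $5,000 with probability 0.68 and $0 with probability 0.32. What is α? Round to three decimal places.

EU(lottery) = 0.68·5000^α + 0.32·0 = 0.68·5000^α.
Indifference: 1545^α = 0.68·5000^α, so (1545/5000)^α = 0.68.
Taking logs: α·ln(1545/5000) = ln(0.68), so α = -0.385662 / -1.174414 ≈ 0.328.

α ≈ 0.328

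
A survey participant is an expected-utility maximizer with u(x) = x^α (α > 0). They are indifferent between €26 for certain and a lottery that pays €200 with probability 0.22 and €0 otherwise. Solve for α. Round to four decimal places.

α ≈ 0.7421

EU(lottery) = 0.22·200^α + 0.78·0 = 0.22·200^α.
Equating: 26^α = 0.22·200^α, i.e. 0.1300^α = 0.22.
Taking logs: α·ln(26/200) = ln(0.22), so α = -1.5141277 / -2.0402208 ≈ 0.7421.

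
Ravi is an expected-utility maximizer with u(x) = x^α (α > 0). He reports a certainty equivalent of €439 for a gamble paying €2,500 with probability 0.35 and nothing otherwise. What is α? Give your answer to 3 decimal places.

Since u(0) = 0, the lottery's EU is 0.35·2500^α.
Indifference: 439^α = 0.35·2500^α, so (439/2500)^α = 0.35.
Take logs: α = ln 0.35 / ln(439/2500) ≈ 0.60350.

α ≈ 0.604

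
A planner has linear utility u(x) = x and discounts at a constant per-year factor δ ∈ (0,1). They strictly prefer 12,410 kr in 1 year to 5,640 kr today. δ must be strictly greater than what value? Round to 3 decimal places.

δ > 0.454

Comparing present values: 5640 < δ·12410.
So δ > 5640/12410 = 0.45447.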